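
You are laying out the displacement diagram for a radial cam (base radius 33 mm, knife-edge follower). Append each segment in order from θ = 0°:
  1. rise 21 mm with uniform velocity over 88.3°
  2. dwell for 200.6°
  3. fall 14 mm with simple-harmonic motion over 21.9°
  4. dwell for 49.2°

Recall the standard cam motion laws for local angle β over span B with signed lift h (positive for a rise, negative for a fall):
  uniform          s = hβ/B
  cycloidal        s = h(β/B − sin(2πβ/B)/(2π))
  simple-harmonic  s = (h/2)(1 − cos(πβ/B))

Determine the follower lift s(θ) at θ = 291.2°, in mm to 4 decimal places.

seg 1 [0°–88.3°] uniform, h=21: full span → s += 21 → s = 21.0000
seg 2 [88.3°–288.9°] dwell: s stays 21.0000
seg 3 [288.9°–310.8°] simple-harmonic, h=-14: θ=291.2° here. β=2.3, B=21.9. -14/2·(1 − cos(π·0.1050)) = -0.3776 → s = 20.6224

20.6224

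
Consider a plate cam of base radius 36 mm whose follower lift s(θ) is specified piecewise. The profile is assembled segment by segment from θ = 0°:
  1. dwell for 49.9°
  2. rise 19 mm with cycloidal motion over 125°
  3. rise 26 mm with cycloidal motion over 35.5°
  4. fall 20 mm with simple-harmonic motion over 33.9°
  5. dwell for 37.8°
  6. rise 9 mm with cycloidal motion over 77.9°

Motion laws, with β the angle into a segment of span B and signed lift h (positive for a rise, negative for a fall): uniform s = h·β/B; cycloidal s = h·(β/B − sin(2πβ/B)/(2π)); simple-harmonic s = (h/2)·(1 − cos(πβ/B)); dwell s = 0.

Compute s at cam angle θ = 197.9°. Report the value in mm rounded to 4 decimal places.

seg 1 [0°–49.9°] dwell: s stays 0.0000
seg 2 [49.9°–174.9°] cycloidal, h=19: full span → s += 19 → s = 19.0000
seg 3 [174.9°–210.4°] cycloidal, h=26: θ=197.9° here. β=23, B=35.5. 26·(0.6479 − sin(2π·0.6479)/(2π)) = 20.1602 → s = 39.1602

39.1602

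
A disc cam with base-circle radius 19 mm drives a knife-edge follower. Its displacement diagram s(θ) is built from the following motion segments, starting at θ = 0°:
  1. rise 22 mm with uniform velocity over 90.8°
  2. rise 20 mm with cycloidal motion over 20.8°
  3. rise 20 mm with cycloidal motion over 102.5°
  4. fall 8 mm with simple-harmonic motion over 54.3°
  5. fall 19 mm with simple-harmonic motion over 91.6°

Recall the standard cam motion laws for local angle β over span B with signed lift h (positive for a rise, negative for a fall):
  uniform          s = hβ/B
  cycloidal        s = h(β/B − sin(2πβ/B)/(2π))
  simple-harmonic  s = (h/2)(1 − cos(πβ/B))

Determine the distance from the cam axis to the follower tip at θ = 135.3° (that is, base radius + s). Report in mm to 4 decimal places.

seg 1 [0°–90.8°] uniform, h=22: full span → s += 22 → s = 22.0000
seg 2 [90.8°–111.6°] cycloidal, h=20: full span → s += 20 → s = 42.0000
seg 3 [111.6°–214.1°] cycloidal, h=20: θ=135.3° here. β=23.7, B=102.5. 20·(0.2312 − sin(2π·0.2312)/(2π)) = 1.4634 → s = 43.4634
radial distance = base radius + s = 19 + 43.4634 = 62.4634

62.4634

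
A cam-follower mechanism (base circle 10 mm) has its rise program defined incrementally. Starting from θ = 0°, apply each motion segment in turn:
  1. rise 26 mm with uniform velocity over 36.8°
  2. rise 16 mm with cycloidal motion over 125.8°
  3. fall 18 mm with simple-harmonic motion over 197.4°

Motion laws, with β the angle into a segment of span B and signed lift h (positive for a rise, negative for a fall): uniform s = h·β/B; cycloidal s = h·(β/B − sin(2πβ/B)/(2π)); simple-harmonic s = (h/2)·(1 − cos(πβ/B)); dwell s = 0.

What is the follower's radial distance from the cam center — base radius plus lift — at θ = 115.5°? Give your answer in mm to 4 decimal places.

seg 1 [0°–36.8°] uniform, h=26: full span → s += 26 → s = 26.0000
seg 2 [36.8°–162.6°] cycloidal, h=16: θ=115.5° here. β=78.7, B=125.8. 16·(0.6256 − sin(2π·0.6256)/(2π)) = 11.8169 → s = 37.8169
radial distance = base radius + s = 10 + 37.8169 = 47.8169

47.8169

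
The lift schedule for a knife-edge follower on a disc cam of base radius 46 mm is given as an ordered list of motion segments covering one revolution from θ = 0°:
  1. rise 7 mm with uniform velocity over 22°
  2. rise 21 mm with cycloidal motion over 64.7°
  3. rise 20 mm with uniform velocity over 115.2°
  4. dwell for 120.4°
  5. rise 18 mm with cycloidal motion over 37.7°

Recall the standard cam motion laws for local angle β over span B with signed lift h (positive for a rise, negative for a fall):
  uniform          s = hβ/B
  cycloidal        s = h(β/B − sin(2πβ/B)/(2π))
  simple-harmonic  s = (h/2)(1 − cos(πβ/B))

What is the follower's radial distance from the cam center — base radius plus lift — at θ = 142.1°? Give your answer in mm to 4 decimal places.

seg 1 [0°–22°] uniform, h=7: full span → s += 7 → s = 7.0000
seg 2 [22°–86.7°] cycloidal, h=21: full span → s += 21 → s = 28.0000
seg 3 [86.7°–201.9°] uniform, h=20: θ=142.1° here. β=55.4, B=115.2. 20·55.4/115.2 = 9.6181 → s = 37.6181
radial distance = base radius + s = 46 + 37.6181 = 83.6181

83.6181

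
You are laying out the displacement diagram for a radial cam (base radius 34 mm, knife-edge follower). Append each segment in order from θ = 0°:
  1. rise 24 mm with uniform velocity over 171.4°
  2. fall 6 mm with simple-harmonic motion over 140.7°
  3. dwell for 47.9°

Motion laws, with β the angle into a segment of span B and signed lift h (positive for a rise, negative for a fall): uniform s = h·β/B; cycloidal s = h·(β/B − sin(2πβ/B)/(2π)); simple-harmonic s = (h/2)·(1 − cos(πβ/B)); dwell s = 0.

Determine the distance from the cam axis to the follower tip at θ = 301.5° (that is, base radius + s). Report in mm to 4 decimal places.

seg 1 [0°–171.4°] uniform, h=24: full span → s += 24 → s = 24.0000
seg 2 [171.4°–312.1°] simple-harmonic, h=-6: θ=301.5° here. β=130.1, B=140.7. -6/2·(1 − cos(π·0.9247)) = -5.9164 → s = 18.0836
radial distance = base radius + s = 34 + 18.0836 = 52.0836

52.0836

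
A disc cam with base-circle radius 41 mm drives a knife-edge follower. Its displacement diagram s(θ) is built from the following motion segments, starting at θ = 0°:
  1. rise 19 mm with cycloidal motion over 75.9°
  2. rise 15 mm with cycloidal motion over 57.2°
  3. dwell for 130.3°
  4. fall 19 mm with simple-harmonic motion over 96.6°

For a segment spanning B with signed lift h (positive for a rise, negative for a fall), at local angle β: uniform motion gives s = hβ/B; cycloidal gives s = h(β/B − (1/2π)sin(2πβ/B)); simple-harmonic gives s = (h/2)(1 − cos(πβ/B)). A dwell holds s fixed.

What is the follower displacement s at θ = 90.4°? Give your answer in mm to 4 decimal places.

seg 1 [0°–75.9°] cycloidal, h=19: full span → s += 19 → s = 19.0000
seg 2 [75.9°–133.1°] cycloidal, h=15: θ=90.4° here. β=14.5, B=57.2. 15·(0.2535 − sin(2π·0.2535)/(2π)) = 1.4157 → s = 20.4157

20.4157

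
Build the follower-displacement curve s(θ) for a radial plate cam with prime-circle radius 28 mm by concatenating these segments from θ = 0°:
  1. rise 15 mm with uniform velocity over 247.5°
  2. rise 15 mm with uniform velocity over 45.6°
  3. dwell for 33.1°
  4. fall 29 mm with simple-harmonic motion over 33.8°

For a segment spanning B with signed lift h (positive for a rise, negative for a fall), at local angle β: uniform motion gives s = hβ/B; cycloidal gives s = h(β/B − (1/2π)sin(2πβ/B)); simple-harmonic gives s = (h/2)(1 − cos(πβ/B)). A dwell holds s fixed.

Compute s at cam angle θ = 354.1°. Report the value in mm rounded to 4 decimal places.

seg 1 [0°–247.5°] uniform, h=15: full span → s += 15 → s = 15.0000
seg 2 [247.5°–293.1°] uniform, h=15: full span → s += 15 → s = 30.0000
seg 3 [293.1°–326.2°] dwell: s stays 30.0000
seg 4 [326.2°–360°] simple-harmonic, h=-29: θ=354.1° here. β=27.9, B=33.8. -29/2·(1 − cos(π·0.8254)) = -26.8738 → s = 3.1262

3.1262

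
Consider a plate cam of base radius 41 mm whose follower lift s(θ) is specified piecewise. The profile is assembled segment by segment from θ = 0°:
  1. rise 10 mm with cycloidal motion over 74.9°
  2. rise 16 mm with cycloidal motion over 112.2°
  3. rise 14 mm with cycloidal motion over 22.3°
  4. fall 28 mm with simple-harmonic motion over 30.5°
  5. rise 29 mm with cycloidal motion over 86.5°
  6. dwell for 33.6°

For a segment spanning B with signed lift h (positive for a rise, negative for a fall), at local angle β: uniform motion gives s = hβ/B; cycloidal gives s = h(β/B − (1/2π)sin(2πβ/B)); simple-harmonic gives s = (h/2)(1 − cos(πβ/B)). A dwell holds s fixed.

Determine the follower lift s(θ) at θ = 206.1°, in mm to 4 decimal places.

seg 1 [0°–74.9°] cycloidal, h=10: full span → s += 10 → s = 10.0000
seg 2 [74.9°–187.1°] cycloidal, h=16: full span → s += 16 → s = 26.0000
seg 3 [187.1°–209.4°] cycloidal, h=14: θ=206.1° here. β=19, B=22.3. 14·(0.8520 − sin(2π·0.8520)/(2π)) = 13.7141 → s = 39.7141

39.7141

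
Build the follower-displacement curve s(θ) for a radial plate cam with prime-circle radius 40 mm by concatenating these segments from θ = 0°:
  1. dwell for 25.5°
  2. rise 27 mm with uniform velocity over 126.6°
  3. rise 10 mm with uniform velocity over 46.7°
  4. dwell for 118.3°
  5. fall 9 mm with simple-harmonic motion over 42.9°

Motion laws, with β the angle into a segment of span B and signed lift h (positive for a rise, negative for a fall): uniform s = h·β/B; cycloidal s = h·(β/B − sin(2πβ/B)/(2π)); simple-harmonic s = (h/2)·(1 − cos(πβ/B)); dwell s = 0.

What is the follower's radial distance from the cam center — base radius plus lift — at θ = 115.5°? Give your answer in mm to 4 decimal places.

seg 1 [0°–25.5°] dwell: s stays 0.0000
seg 2 [25.5°–152.1°] uniform, h=27: θ=115.5° here. β=90, B=126.6. 27·90/126.6 = 19.1943 → s = 19.1943
radial distance = base radius + s = 40 + 19.1943 = 59.1943

59.1943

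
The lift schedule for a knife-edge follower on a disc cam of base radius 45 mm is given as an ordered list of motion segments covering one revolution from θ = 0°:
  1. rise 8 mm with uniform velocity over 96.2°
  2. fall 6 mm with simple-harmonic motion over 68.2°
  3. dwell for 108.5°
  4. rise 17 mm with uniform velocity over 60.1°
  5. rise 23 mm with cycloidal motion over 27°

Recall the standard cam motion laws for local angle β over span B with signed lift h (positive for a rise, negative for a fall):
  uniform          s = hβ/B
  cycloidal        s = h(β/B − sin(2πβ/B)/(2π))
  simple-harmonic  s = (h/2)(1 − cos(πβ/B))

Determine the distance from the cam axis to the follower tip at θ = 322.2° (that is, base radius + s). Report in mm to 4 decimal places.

seg 1 [0°–96.2°] uniform, h=8: full span → s += 8 → s = 8.0000
seg 2 [96.2°–164.4°] simple-harmonic, h=-6: full span → s += -6 → s = 2.0000
seg 3 [164.4°–272.9°] dwell: s stays 2.0000
seg 4 [272.9°–333°] uniform, h=17: θ=322.2° here. β=49.3, B=60.1. 17·49.3/60.1 = 13.9451 → s = 15.9451
radial distance = base radius + s = 45 + 15.9451 = 60.9451

60.9451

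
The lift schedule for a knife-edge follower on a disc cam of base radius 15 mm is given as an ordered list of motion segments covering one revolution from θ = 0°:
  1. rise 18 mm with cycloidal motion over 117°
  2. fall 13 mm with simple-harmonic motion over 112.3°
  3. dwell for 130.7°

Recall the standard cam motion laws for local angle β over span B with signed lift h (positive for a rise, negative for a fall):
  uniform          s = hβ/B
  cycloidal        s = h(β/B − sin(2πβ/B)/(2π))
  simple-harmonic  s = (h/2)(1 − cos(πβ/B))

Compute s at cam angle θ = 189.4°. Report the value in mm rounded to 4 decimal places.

seg 1 [0°–117°] cycloidal, h=18: full span → s += 18 → s = 18.0000
seg 2 [117°–229.3°] simple-harmonic, h=-13: θ=189.4° here. β=72.4, B=112.3. -13/2·(1 − cos(π·0.6447)) = -9.3541 → s = 8.6459

8.6459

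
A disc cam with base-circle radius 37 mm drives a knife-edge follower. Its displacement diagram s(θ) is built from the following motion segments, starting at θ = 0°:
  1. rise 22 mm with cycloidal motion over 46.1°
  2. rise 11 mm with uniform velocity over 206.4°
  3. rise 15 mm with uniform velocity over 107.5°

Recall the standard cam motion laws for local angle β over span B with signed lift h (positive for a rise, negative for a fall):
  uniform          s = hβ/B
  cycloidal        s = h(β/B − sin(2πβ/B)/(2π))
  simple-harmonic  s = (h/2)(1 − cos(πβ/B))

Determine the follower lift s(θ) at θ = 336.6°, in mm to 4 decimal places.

seg 1 [0°–46.1°] cycloidal, h=22: full span → s += 22 → s = 22.0000
seg 2 [46.1°–252.5°] uniform, h=11: full span → s += 11 → s = 33.0000
seg 3 [252.5°–360°] uniform, h=15: θ=336.6° here. β=84.1, B=107.5. 15·84.1/107.5 = 11.7349 → s = 44.7349

44.7349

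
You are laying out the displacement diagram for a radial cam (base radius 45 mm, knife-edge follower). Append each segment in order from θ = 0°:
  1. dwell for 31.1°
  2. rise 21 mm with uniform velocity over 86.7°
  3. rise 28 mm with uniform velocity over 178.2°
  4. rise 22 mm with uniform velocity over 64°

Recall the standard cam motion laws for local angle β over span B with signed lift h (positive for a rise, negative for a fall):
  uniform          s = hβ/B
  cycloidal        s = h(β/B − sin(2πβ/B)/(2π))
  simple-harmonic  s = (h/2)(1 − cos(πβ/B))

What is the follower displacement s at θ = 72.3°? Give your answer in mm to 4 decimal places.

seg 1 [0°–31.1°] dwell: s stays 0.0000
seg 2 [31.1°–117.8°] uniform, h=21: θ=72.3° here. β=41.2, B=86.7. 21·41.2/86.7 = 9.9792 → s = 9.9792

9.9792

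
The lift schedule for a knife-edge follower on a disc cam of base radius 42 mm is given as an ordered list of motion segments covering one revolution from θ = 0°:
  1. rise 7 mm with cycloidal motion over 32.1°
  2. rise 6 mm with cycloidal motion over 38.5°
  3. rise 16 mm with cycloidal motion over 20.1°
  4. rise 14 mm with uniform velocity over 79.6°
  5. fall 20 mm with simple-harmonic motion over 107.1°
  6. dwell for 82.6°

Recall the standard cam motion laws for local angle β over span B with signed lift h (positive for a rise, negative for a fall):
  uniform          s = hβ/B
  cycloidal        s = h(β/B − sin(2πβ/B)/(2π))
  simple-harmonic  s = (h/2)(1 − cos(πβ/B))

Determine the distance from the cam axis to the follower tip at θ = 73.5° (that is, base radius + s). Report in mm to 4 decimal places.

seg 1 [0°–32.1°] cycloidal, h=7: full span → s += 7 → s = 7.0000
seg 2 [32.1°–70.6°] cycloidal, h=6: full span → s += 6 → s = 13.0000
seg 3 [70.6°–90.7°] cycloidal, h=16: θ=73.5° here. β=2.9, B=20.1. 16·(0.1443 − sin(2π·0.1443)/(2π)) = 0.3034 → s = 13.3034
radial distance = base radius + s = 42 + 13.3034 = 55.3034

55.3034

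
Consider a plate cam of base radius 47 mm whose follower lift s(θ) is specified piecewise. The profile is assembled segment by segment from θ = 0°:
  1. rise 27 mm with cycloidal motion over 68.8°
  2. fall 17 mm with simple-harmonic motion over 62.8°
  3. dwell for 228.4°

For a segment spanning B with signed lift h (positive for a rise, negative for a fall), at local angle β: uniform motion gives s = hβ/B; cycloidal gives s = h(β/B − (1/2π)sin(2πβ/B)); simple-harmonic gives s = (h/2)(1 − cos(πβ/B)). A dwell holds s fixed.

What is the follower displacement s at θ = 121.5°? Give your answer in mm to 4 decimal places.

seg 1 [0°–68.8°] cycloidal, h=27: full span → s += 27 → s = 27.0000
seg 2 [68.8°–131.6°] simple-harmonic, h=-17: θ=121.5° here. β=52.7, B=62.8. -17/2·(1 − cos(π·0.8392)) = -15.9379 → s = 11.0621

11.0621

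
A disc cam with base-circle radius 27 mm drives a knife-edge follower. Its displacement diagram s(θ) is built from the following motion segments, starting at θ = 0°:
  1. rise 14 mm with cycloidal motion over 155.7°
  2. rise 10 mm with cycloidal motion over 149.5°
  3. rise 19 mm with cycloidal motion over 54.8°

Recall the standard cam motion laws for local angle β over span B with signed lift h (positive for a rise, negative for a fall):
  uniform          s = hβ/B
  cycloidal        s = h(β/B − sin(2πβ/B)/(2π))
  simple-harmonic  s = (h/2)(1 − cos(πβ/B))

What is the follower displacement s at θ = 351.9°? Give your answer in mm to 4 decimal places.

seg 1 [0°–155.7°] cycloidal, h=14: full span → s += 14 → s = 14.0000
seg 2 [155.7°–305.2°] cycloidal, h=10: full span → s += 10 → s = 24.0000
seg 3 [305.2°–360°] cycloidal, h=19: θ=351.9° here. β=46.7, B=54.8. 19·(0.8522 − sin(2π·0.8522)/(2π)) = 18.6133 → s = 42.6133

42.6133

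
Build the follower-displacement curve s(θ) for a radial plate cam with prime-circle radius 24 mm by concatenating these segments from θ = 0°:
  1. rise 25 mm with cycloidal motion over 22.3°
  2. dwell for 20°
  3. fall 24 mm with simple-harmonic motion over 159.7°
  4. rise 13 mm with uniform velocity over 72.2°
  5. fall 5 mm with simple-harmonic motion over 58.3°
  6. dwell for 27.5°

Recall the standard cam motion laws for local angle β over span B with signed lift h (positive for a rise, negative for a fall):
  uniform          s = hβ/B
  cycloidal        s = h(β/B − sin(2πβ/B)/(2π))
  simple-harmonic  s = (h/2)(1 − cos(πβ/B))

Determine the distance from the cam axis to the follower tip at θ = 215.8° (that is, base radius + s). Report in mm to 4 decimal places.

seg 1 [0°–22.3°] cycloidal, h=25: full span → s += 25 → s = 25.0000
seg 2 [22.3°–42.3°] dwell: s stays 25.0000
seg 3 [42.3°–202°] simple-harmonic, h=-24: full span → s += -24 → s = 1.0000
seg 4 [202°–274.2°] uniform, h=13: θ=215.8° here. β=13.8, B=72.2. 13·13.8/72.2 = 2.4848 → s = 3.4848
radial distance = base radius + s = 24 + 3.4848 = 27.4848

27.4848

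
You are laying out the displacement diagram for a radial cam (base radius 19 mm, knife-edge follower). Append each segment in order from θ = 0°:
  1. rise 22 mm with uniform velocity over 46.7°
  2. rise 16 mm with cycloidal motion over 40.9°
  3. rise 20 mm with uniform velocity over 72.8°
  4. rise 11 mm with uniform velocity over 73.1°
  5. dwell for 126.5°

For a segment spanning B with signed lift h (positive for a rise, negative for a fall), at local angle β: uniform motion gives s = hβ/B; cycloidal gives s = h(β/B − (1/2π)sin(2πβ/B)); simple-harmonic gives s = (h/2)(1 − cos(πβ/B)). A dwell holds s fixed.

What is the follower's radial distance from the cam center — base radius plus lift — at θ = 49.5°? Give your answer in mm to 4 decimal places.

seg 1 [0°–46.7°] uniform, h=22: full span → s += 22 → s = 22.0000
seg 2 [46.7°–87.6°] cycloidal, h=16: θ=49.5° here. β=2.8, B=40.9. 16·(0.0685 − sin(2π·0.0685)/(2π)) = 0.0335 → s = 22.0335
radial distance = base radius + s = 19 + 22.0335 = 41.0335

41.0335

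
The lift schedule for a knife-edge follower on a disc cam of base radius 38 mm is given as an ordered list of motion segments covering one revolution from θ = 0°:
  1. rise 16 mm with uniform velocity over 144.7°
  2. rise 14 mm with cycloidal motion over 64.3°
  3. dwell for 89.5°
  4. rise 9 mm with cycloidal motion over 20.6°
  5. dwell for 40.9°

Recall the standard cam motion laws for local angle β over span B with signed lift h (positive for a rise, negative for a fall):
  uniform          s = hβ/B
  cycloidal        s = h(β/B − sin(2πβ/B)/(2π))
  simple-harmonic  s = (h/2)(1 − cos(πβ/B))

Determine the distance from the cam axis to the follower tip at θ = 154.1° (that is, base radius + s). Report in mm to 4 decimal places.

seg 1 [0°–144.7°] uniform, h=16: full span → s += 16 → s = 16.0000
seg 2 [144.7°–209°] cycloidal, h=14: θ=154.1° here. β=9.4, B=64.3. 14·(0.1462 − sin(2π·0.1462)/(2π)) = 0.2759 → s = 16.2759
radial distance = base radius + s = 38 + 16.2759 = 54.2759

54.2759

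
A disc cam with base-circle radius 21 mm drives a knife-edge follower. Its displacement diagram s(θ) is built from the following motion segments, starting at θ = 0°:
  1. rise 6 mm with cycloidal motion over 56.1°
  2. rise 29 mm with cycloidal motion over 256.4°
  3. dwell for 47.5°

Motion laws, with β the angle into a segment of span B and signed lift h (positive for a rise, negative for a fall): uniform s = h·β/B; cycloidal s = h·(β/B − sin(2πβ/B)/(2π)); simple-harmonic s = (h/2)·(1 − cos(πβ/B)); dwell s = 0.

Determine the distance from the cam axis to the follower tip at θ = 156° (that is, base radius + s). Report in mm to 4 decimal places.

seg 1 [0°–56.1°] cycloidal, h=6: full span → s += 6 → s = 6.0000
seg 2 [56.1°–312.5°] cycloidal, h=29: θ=156° here. β=99.9, B=256.4. 29·(0.3896 − sin(2π·0.3896)/(2π)) = 8.3488 → s = 14.3488
radial distance = base radius + s = 21 + 14.3488 = 35.3488

35.3488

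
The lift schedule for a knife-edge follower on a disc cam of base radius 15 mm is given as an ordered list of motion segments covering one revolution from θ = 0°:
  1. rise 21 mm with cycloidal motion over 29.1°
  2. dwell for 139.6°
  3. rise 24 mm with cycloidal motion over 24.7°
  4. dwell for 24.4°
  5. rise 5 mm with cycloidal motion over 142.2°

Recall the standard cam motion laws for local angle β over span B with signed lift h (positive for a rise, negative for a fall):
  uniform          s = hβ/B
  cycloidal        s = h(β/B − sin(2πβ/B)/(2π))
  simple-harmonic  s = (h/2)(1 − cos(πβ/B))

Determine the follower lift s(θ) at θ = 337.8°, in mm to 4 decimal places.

seg 1 [0°–29.1°] cycloidal, h=21: full span → s += 21 → s = 21.0000
seg 2 [29.1°–168.7°] dwell: s stays 21.0000
seg 3 [168.7°–193.4°] cycloidal, h=24: full span → s += 24 → s = 45.0000
seg 4 [193.4°–217.8°] dwell: s stays 45.0000
seg 5 [217.8°–360°] cycloidal, h=5: θ=337.8° here. β=120, B=142.2. 5·(0.8439 − sin(2π·0.8439)/(2π)) = 4.8807 → s = 49.8807

49.8807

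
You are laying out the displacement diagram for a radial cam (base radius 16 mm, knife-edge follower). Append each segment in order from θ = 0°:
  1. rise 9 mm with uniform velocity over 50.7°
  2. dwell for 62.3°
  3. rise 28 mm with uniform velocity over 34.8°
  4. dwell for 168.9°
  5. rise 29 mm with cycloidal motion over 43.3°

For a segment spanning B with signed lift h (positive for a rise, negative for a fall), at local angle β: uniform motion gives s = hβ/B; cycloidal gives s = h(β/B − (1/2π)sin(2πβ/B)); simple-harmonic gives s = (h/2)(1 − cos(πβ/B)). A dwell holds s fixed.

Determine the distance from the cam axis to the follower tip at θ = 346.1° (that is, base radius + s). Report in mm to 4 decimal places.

seg 1 [0°–50.7°] uniform, h=9: full span → s += 9 → s = 9.0000
seg 2 [50.7°–113°] dwell: s stays 9.0000
seg 3 [113°–147.8°] uniform, h=28: full span → s += 28 → s = 37.0000
seg 4 [147.8°–316.7°] dwell: s stays 37.0000
seg 5 [316.7°–360°] cycloidal, h=29: θ=346.1° here. β=29.4, B=43.3. 29·(0.6790 − sin(2π·0.6790)/(2π)) = 23.8541 → s = 60.8541
radial distance = base radius + s = 16 + 60.8541 = 76.8541

76.8541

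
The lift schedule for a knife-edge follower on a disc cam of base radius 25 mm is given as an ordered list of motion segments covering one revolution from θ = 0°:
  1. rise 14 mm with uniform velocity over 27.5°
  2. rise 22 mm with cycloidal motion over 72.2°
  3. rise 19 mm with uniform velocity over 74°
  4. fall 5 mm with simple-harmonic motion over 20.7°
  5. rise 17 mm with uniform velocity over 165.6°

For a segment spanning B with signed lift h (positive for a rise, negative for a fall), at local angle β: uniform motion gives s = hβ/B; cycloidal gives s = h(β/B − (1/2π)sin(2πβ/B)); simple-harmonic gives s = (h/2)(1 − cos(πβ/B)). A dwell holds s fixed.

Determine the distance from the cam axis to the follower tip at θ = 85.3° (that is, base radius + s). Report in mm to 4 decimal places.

seg 1 [0°–27.5°] uniform, h=14: full span → s += 14 → s = 14.0000
seg 2 [27.5°–99.7°] cycloidal, h=22: θ=85.3° here. β=57.8, B=72.2. 22·(0.8006 − sin(2π·0.8006)/(2π)) = 20.9384 → s = 34.9384
radial distance = base radius + s = 25 + 34.9384 = 59.9384

59.9384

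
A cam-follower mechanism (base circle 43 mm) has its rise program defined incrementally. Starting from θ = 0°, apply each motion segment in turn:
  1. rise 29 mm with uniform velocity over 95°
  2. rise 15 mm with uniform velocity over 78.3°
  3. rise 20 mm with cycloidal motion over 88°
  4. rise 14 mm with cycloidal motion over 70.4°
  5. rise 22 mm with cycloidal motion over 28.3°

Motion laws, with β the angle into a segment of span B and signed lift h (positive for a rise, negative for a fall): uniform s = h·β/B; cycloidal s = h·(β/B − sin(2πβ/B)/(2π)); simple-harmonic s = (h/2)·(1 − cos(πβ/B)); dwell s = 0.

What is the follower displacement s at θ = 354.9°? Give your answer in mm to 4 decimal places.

seg 1 [0°–95°] uniform, h=29: full span → s += 29 → s = 29.0000
seg 2 [95°–173.3°] uniform, h=15: full span → s += 15 → s = 44.0000
seg 3 [173.3°–261.3°] cycloidal, h=20: full span → s += 20 → s = 64.0000
seg 4 [261.3°–331.7°] cycloidal, h=14: full span → s += 14 → s = 78.0000
seg 5 [331.7°–360°] cycloidal, h=22: θ=354.9° here. β=23.2, B=28.3. 22·(0.8198 − sin(2π·0.8198)/(2π)) = 21.2055 → s = 99.2055

99.2055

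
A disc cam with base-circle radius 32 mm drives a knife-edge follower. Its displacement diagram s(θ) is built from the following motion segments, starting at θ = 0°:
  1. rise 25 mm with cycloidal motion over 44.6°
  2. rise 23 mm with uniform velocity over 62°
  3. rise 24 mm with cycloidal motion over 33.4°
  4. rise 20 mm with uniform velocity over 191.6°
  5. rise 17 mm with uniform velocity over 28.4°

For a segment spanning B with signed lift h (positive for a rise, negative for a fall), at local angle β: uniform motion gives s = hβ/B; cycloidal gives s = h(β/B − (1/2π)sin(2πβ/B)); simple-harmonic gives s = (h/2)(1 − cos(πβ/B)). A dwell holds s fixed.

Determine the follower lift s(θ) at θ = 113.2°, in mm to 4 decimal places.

seg 1 [0°–44.6°] cycloidal, h=25: full span → s += 25 → s = 25.0000
seg 2 [44.6°–106.6°] uniform, h=23: full span → s += 23 → s = 48.0000
seg 3 [106.6°–140°] cycloidal, h=24: θ=113.2° here. β=6.6, B=33.4. 24·(0.1976 − sin(2π·0.1976)/(2π)) = 1.1279 → s = 49.1279

49.1279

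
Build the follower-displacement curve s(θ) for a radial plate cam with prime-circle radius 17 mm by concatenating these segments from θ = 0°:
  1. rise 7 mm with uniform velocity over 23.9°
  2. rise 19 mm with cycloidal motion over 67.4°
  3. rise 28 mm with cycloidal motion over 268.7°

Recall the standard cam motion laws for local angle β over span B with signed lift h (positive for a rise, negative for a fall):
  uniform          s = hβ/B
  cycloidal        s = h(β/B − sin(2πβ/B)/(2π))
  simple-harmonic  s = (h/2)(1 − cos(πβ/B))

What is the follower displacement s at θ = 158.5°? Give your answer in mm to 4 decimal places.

seg 1 [0°–23.9°] uniform, h=7: full span → s += 7 → s = 7.0000
seg 2 [23.9°–91.3°] cycloidal, h=19: full span → s += 19 → s = 26.0000
seg 3 [91.3°–360°] cycloidal, h=28: θ=158.5° here. β=67.2, B=268.7. 28·(0.2501 − sin(2π·0.2501)/(2π)) = 2.5463 → s = 28.5463

28.5463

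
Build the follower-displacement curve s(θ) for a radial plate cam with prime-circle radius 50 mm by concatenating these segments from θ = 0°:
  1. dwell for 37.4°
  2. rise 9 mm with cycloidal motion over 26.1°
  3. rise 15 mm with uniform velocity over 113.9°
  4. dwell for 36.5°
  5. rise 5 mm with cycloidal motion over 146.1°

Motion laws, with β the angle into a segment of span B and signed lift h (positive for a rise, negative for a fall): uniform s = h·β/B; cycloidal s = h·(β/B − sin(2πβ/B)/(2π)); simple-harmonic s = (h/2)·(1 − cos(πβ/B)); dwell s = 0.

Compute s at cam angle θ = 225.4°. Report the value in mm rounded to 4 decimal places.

seg 1 [0°–37.4°] dwell: s stays 0.0000
seg 2 [37.4°–63.5°] cycloidal, h=9: full span → s += 9 → s = 9.0000
seg 3 [63.5°–177.4°] uniform, h=15: full span → s += 15 → s = 24.0000
seg 4 [177.4°–213.9°] dwell: s stays 24.0000
seg 5 [213.9°–360°] cycloidal, h=5: θ=225.4° here. β=11.5, B=146.1. 5·(0.0787 − sin(2π·0.0787)/(2π)) = 0.0158 → s = 24.0158

24.0158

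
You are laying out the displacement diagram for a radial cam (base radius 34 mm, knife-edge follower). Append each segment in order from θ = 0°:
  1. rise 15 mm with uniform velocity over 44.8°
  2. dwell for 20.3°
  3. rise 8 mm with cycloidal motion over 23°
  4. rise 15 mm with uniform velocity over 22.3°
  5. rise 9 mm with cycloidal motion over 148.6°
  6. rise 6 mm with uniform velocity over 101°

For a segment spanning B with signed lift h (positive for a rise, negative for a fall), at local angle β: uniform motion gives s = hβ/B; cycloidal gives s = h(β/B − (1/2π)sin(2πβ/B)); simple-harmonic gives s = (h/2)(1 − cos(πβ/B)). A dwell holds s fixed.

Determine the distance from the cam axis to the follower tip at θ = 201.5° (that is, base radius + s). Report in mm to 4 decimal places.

seg 1 [0°–44.8°] uniform, h=15: full span → s += 15 → s = 15.0000
seg 2 [44.8°–65.1°] dwell: s stays 15.0000
seg 3 [65.1°–88.1°] cycloidal, h=8: full span → s += 8 → s = 23.0000
seg 4 [88.1°–110.4°] uniform, h=15: full span → s += 15 → s = 38.0000
seg 5 [110.4°–259°] cycloidal, h=9: θ=201.5° here. β=91.1, B=148.6. 9·(0.6131 − sin(2π·0.6131)/(2π)) = 6.4516 → s = 44.4516
radial distance = base radius + s = 34 + 44.4516 = 78.4516

78.4516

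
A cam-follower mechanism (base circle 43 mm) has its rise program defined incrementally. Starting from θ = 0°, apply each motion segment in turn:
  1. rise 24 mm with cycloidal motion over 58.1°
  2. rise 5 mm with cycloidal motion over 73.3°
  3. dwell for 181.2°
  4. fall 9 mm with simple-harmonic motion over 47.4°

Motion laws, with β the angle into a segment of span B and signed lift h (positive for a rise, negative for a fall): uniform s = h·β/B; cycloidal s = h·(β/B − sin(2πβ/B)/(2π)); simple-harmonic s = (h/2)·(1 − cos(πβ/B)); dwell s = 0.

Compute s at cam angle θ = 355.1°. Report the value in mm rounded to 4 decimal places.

seg 1 [0°–58.1°] cycloidal, h=24: full span → s += 24 → s = 24.0000
seg 2 [58.1°–131.4°] cycloidal, h=5: full span → s += 5 → s = 29.0000
seg 3 [131.4°–312.6°] dwell: s stays 29.0000
seg 4 [312.6°–360°] simple-harmonic, h=-9: θ=355.1° here. β=42.5, B=47.4. -9/2·(1 − cos(π·0.8966)) = -8.7648 → s = 20.2352

20.2352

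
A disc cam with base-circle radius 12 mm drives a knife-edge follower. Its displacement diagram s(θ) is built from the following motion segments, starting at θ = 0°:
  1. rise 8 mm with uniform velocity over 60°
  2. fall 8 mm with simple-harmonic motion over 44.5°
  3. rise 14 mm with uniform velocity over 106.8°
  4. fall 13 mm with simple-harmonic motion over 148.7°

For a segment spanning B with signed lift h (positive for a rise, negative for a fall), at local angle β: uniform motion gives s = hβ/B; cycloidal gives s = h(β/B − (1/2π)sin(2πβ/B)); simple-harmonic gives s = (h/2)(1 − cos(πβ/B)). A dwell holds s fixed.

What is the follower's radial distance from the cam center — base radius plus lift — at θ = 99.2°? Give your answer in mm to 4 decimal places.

seg 1 [0°–60°] uniform, h=8: full span → s += 8 → s = 8.0000
seg 2 [60°–104.5°] simple-harmonic, h=-8: θ=99.2° here. β=39.2, B=44.5. -8/2·(1 − cos(π·0.8809)) = -7.7232 → s = 0.2768
radial distance = base radius + s = 12 + 0.2768 = 12.2768

12.2768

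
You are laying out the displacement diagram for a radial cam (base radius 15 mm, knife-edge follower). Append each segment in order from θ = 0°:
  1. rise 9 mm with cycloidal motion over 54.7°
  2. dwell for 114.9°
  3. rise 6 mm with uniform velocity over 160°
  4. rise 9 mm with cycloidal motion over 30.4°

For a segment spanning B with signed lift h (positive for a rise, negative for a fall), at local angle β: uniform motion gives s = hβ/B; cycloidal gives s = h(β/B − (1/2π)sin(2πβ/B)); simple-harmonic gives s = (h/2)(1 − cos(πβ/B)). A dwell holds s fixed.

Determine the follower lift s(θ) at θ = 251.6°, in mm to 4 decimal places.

seg 1 [0°–54.7°] cycloidal, h=9: full span → s += 9 → s = 9.0000
seg 2 [54.7°–169.6°] dwell: s stays 9.0000
seg 3 [169.6°–329.6°] uniform, h=6: θ=251.6° here. β=82, B=160. 6·82/160 = 3.0750 → s = 12.0750

12.0750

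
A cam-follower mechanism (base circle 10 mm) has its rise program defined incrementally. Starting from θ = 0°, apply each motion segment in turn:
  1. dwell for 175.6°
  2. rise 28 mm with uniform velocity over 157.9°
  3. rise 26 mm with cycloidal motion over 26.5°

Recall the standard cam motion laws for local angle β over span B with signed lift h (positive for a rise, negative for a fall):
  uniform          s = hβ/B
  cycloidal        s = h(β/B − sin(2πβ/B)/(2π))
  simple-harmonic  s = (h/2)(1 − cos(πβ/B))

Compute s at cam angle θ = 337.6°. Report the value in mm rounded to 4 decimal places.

seg 1 [0°–175.6°] dwell: s stays 0.0000
seg 2 [175.6°–333.5°] uniform, h=28: full span → s += 28 → s = 28.0000
seg 3 [333.5°–360°] cycloidal, h=26: θ=337.6° here. β=4.1, B=26.5. 26·(0.1547 − sin(2π·0.1547)/(2π)) = 0.6043 → s = 28.6043

28.6043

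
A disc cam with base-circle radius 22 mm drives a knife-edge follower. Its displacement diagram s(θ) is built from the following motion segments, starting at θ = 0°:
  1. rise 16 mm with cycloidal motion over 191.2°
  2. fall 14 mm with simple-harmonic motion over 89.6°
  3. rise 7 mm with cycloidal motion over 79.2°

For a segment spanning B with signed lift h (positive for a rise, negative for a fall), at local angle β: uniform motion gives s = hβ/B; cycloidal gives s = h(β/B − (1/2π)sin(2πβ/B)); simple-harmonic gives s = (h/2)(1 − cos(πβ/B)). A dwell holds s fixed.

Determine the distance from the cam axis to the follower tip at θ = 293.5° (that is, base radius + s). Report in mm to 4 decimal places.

seg 1 [0°–191.2°] cycloidal, h=16: full span → s += 16 → s = 16.0000
seg 2 [191.2°–280.8°] simple-harmonic, h=-14: full span → s += -14 → s = 2.0000
seg 3 [280.8°–360°] cycloidal, h=7: θ=293.5° here. β=12.7, B=79.2. 7·(0.1604 − sin(2π·0.1604)/(2π)) = 0.1805 → s = 2.1805
radial distance = base radius + s = 22 + 2.1805 = 24.1805

24.1805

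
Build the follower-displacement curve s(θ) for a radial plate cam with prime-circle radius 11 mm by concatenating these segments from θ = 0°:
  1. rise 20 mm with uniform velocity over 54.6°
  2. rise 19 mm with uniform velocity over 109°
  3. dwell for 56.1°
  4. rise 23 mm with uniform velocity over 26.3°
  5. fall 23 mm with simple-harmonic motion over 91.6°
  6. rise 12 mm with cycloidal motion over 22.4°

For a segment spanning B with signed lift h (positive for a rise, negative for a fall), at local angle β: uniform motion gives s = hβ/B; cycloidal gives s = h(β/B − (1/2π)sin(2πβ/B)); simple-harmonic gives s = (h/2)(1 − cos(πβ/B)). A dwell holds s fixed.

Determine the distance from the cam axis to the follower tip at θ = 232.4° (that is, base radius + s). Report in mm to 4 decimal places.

seg 1 [0°–54.6°] uniform, h=20: full span → s += 20 → s = 20.0000
seg 2 [54.6°–163.6°] uniform, h=19: full span → s += 19 → s = 39.0000
seg 3 [163.6°–219.7°] dwell: s stays 39.0000
seg 4 [219.7°–246°] uniform, h=23: θ=232.4° here. β=12.7, B=26.3. 23·12.7/26.3 = 11.1065 → s = 50.1065
radial distance = base radius + s = 11 + 50.1065 = 61.1065

61.1065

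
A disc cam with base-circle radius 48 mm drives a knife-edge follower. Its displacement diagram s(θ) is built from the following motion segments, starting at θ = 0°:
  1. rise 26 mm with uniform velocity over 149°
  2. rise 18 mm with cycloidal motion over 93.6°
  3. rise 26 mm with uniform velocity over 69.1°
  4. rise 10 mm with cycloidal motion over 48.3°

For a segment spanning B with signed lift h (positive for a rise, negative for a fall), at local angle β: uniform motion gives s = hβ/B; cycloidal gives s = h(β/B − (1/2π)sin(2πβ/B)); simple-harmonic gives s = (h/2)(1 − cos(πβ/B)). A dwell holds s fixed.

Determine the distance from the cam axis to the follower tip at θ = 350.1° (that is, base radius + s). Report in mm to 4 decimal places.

seg 1 [0°–149°] uniform, h=26: full span → s += 26 → s = 26.0000
seg 2 [149°–242.6°] cycloidal, h=18: full span → s += 18 → s = 44.0000
seg 3 [242.6°–311.7°] uniform, h=26: full span → s += 26 → s = 70.0000
seg 4 [311.7°–360°] cycloidal, h=10: θ=350.1° here. β=38.4, B=48.3. 10·(0.7950 − sin(2π·0.7950)/(2π)) = 9.4786 → s = 79.4786
radial distance = base radius + s = 48 + 79.4786 = 127.4786

127.4786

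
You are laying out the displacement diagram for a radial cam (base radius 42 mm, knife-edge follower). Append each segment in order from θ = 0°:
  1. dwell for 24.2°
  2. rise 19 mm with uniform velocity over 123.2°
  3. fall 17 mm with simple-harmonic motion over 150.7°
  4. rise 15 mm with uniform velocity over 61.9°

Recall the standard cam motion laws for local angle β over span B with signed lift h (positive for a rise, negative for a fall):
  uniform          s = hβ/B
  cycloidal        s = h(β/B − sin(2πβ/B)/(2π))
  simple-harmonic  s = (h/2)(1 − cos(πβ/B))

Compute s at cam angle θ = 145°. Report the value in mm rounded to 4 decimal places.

seg 1 [0°–24.2°] dwell: s stays 0.0000
seg 2 [24.2°–147.4°] uniform, h=19: θ=145° here. β=120.8, B=123.2. 19·120.8/123.2 = 18.6299 → s = 18.6299

18.6299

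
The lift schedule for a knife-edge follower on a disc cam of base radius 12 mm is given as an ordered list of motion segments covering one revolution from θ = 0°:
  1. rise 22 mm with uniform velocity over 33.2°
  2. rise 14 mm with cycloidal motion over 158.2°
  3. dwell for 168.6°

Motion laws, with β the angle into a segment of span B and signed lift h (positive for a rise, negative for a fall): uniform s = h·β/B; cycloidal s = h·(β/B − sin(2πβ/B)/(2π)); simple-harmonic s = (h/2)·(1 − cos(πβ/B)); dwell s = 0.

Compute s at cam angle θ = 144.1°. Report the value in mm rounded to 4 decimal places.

seg 1 [0°–33.2°] uniform, h=22: full span → s += 22 → s = 22.0000
seg 2 [33.2°–191.4°] cycloidal, h=14: θ=144.1° here. β=110.9, B=158.2. 14·(0.7010 − sin(2π·0.7010)/(2π)) = 11.9376 → s = 33.9376

33.9376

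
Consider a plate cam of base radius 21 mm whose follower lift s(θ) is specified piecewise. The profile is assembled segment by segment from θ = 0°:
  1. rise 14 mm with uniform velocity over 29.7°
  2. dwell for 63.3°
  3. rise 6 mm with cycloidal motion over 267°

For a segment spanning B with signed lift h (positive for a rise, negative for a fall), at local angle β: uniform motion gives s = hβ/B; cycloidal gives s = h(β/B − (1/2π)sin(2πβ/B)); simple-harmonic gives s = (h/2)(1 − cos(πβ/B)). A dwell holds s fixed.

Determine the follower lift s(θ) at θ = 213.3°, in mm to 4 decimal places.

seg 1 [0°–29.7°] uniform, h=14: full span → s += 14 → s = 14.0000
seg 2 [29.7°–93°] dwell: s stays 14.0000
seg 3 [93°–360°] cycloidal, h=6: θ=213.3° here. β=120.3, B=267. 6·(0.4506 − sin(2π·0.4506)/(2π)) = 2.4115 → s = 16.4115

16.4115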